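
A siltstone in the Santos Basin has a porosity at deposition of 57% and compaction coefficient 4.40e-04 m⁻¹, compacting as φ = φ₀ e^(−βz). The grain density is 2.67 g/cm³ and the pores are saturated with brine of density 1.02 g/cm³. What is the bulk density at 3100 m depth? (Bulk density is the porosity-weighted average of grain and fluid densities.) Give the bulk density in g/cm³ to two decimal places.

2.43 g/cm³

Working in km (1 km = 1000 m; β in km⁻¹ = β in m⁻¹ × 1000):
Porosity at depth: φ = 0.57·exp(−0.44×3.1) = 0.57×0.2556 = 0.1457
Bulk density: ρ_b = (1−φ)ρ_g + φ·ρ_f = 0.8543×2.67 + 0.1457×1.02
       = 2.281 + 0.149 = 2.430 g/cm³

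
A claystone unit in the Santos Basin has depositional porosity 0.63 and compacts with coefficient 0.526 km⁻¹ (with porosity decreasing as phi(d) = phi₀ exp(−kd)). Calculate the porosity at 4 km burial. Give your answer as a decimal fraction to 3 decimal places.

phi = phi₀·exp(−k·d) = 0.63 × exp(−0.526 × 4) = 0.63 × exp(−2.104)
  = 0.63 × 0.1220 = 0.0768

0.077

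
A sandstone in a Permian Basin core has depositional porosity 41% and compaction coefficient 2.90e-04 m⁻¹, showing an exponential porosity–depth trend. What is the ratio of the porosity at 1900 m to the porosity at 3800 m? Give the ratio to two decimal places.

Working in km (1 km = 1000 m; β in km⁻¹ = β in m⁻¹ × 1000):
phi(z₁)/phi(z₂) = e^(−β·z₁)/e^(−β·z₂) = e^{β(z₂−z₁)}
= exp(0.29 × 1.9) = exp(0.551) = 1.7350

1.73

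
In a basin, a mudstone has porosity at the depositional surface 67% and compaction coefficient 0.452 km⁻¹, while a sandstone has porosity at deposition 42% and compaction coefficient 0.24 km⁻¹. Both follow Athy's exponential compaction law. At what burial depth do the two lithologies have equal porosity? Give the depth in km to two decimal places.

Set phi₀ₐ e^(−kₐz) = phi₀ᵦ e^(−kᵦz) ⇒ ln(phi₀ₐ/phi₀ᵦ) = (kₐ − kᵦ)·z
z = ln(0.67/0.42) / (0.452 − 0.24) = 0.4670 / 0.212 = 2.203 km

2.20 km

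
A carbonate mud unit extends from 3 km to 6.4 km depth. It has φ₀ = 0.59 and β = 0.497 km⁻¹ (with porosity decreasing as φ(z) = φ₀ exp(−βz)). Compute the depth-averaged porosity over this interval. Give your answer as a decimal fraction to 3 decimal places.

⟨φ⟩ = (1/(z₂−z₁)) ∫ φ₀ e^(−βz) dz = φ₀·(e^(−β·z₁) − e^(−β·z₂)) / (β·(z₂−z₁))
e^(−0.497×3) = 0.2251; e^(−0.497×6.4) = 0.0416
⟨φ⟩ = 0.59 × (0.2251 − 0.0416) / (0.497 × 3.4) = 0.59 × 0.1086 = 0.0641

0.064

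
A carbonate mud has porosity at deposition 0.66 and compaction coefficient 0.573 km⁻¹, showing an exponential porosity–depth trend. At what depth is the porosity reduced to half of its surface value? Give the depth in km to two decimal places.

n/n₀ = 1/2 ⇒ exp(−k·d) = 1/2 ⇒ d = ln(2) / k
d = 0.6931 / 0.573 = 1.210 km

1.21 km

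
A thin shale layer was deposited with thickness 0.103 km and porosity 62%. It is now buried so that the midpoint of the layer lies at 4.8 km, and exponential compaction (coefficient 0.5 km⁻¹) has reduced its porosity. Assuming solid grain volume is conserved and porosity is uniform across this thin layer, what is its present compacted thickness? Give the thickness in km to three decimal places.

Porosity at 4.8 km: phi = 0.62·exp(−0.5×4.8) = 0.0562
Solid-volume conservation: h(1−phi) = h₀(1−phi₀) ⇒ h = h₀·(1−phi₀)/(1−phi)
h = 0.103 × (1 − 0.62)/(1 − 0.0562) = 0.103 × 0.4026 = 0.0415 km

0.041 km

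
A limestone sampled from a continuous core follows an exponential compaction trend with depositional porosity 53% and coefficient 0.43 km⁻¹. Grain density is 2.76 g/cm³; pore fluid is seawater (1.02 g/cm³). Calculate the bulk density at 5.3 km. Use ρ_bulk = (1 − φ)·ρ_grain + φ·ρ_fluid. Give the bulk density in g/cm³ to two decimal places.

2.67 g/cm³

Porosity at depth: phi = 0.53·exp(−0.43×5.3) = 0.53×0.1024 = 0.0543
Bulk density: ρ_b = (1−phi)ρ_g + phi·ρ_f = 0.9457×2.76 + 0.0543×1.02
       = 2.610 + 0.055 = 2.666 g/cm³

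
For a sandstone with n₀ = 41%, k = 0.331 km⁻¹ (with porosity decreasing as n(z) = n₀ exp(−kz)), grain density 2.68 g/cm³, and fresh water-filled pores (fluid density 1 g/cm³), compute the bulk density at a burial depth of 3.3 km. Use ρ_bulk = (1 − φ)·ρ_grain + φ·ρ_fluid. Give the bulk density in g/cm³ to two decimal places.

2.45 g/cm³

Porosity at depth: n = 0.41·exp(−0.331×3.3) = 0.41×0.3354 = 0.1375
Bulk density: ρ_b = (1−n)ρ_g + n·ρ_f = 0.8625×2.68 + 0.1375×1
       = 2.311 + 0.138 = 2.449 g/cm³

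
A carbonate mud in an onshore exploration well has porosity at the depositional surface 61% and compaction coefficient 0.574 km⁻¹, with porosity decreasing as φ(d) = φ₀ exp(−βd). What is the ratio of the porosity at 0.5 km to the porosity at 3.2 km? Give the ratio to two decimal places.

4.71

φ(d₁)/φ(d₂) = e^(−β·d₁)/e^(−β·d₂) = e^{β(d₂−d₁)}
= exp(0.574 × 2.7) = exp(1.55) = 4.7105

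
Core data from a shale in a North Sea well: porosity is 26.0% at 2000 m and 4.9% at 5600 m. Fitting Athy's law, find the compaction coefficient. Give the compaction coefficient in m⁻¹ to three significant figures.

0.000464 m⁻¹

Working in km (1 km = 1000 m; c in km⁻¹ = c in m⁻¹ × 1000):
Athy: φ(z) = φ₀ e^(−cz) ⇒ φ₁/φ₂ = e^{c(z₂−z₁)} ⇒ c = ln(φ₁/φ₂)/(z₂−z₁)
c = ln(0.26/0.049) / (5.6 − 2) = ln(5.306) / 3.6 = 1.6689 / 3.6 = 0.4636 km⁻¹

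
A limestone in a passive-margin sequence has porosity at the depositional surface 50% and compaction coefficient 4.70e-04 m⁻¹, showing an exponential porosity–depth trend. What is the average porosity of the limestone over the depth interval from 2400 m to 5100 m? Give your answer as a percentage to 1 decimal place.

Working in km (1 km = 1000 m; c in km⁻¹ = c in m⁻¹ × 1000):
⟨phi⟩ = (1/(z₂−z₁)) ∫ phi₀ e^(−cz) dz = phi₀·(e^(−c·z₁) − e^(−c·z₂)) / (c·(z₂−z₁))
e^(−0.47×2.4) = 0.3237; e^(−0.47×5.1) = 0.0910
⟨phi⟩ = 0.5 × (0.3237 − 0.0910) / (0.47 × 2.7) = 0.5 × 0.1834 = 0.0917

9.2%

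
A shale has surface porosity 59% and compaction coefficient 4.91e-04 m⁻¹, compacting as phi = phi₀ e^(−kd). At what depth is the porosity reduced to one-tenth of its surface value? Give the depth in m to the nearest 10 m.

4690 m

Working in km (1 km = 1000 m; k in km⁻¹ = k in m⁻¹ × 1000):
phi/phi₀ = 1/10 ⇒ exp(−k·d) = 1/10 ⇒ d = ln(10) / k
d = 2.3026 / 0.491 = 4.690 km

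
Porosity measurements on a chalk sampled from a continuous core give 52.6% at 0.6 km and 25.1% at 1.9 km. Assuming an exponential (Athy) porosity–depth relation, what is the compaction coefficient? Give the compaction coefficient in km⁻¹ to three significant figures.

0.569 km⁻¹

Athy: n(d) = n₀ e^(−cd) ⇒ n₁/n₂ = e^{c(d₂−d₁)} ⇒ c = ln(n₁/n₂)/(d₂−d₁)
c = ln(0.526/0.251) / (1.9 − 0.6) = ln(2.096) / 1.3 = 0.7398 / 1.3 = 0.5691 km⁻¹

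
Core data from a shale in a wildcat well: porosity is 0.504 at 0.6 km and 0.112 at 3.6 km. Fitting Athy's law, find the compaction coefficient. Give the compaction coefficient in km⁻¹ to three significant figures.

0.501 km⁻¹

Athy: phi(Z) = phi₀ e^(−βZ) ⇒ phi₁/phi₂ = e^{β(Z₂−Z₁)} ⇒ β = ln(phi₁/phi₂)/(Z₂−Z₁)
β = ln(0.504/0.112) / (3.6 − 0.6) = ln(4.5) / 3 = 1.5041 / 3 = 0.5014 km⁻¹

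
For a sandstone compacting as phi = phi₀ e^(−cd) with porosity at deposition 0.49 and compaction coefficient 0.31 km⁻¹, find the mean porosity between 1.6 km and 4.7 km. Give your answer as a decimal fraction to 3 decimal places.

0.192

⟨phi⟩ = (1/(d₂−d₁)) ∫ phi₀ e^(−cd) dd = phi₀·(e^(−c·d₁) − e^(−c·d₂)) / (c·(d₂−d₁))
e^(−0.31×1.6) = 0.6090; e^(−0.31×4.7) = 0.2329
⟨phi⟩ = 0.49 × (0.6090 − 0.2329) / (0.31 × 3.1) = 0.49 × 0.3913 = 0.1917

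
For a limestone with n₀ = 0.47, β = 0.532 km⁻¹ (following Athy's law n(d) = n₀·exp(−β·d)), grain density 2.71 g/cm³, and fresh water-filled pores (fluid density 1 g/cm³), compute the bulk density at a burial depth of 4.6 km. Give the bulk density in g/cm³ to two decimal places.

2.64 g/cm³

Porosity at depth: n = 0.47·exp(−0.532×4.6) = 0.47×0.0865 = 0.0407
Bulk density: ρ_b = (1−n)ρ_g + n·ρ_f = 0.9593×2.71 + 0.0407×1
       = 2.600 + 0.041 = 2.640 g/cm³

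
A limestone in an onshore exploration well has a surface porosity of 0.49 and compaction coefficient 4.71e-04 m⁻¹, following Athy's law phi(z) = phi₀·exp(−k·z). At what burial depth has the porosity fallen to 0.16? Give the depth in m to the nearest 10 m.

Working in km (1 km = 1000 m; k in km⁻¹ = k in m⁻¹ × 1000):
Invert Athy's law: z = ln(phi₀/phi) / k
z = ln(0.49/0.16) / 0.471 = ln(3.062) / 0.471 = 1.1192 / 0.471 = 2.376 km

2380 m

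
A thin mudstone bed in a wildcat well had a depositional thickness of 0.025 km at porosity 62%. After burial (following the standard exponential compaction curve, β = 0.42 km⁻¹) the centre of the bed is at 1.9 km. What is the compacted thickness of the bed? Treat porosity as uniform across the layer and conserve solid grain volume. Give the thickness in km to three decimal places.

Porosity at 1.9 km: φ = 0.62·exp(−0.42×1.9) = 0.2791
Solid-volume conservation: h(1−φ) = h₀(1−φ₀) ⇒ h = h₀·(1−φ₀)/(1−φ)
h = 0.025 × (1 − 0.62)/(1 − 0.2791) = 0.025 × 0.5271 = 0.0132 km

0.013 km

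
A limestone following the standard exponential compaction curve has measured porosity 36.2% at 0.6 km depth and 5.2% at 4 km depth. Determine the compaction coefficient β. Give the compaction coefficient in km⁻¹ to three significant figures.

0.571 km⁻¹

Athy: φ(z) = φ₀ e^(−βz) ⇒ φ₁/φ₂ = e^{β(z₂−z₁)} ⇒ β = ln(φ₁/φ₂)/(z₂−z₁)
β = ln(0.362/0.052) / (4 − 0.6) = ln(6.962) / 3.4 = 1.9404 / 3.4 = 0.5707 km⁻¹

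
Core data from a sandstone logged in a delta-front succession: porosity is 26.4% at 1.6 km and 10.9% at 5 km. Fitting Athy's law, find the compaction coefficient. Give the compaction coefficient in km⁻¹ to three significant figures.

Athy: φ(d) = φ₀ e^(−cd) ⇒ φ₁/φ₂ = e^{c(d₂−d₁)} ⇒ c = ln(φ₁/φ₂)/(d₂−d₁)
c = ln(0.264/0.109) / (5 − 1.6) = ln(2.422) / 3.4 = 0.8846 / 3.4 = 0.2602 km⁻¹

0.260 km⁻¹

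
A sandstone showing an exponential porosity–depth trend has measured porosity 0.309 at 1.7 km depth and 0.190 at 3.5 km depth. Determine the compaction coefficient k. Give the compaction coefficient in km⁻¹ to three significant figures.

Athy: phi(Z) = phi₀ e^(−kZ) ⇒ phi₁/phi₂ = e^{k(Z₂−Z₁)} ⇒ k = ln(phi₁/phi₂)/(Z₂−Z₁)
k = ln(0.309/0.19) / (3.5 − 1.7) = ln(1.626) / 1.8 = 0.4863 / 1.8 = 0.2702 km⁻¹

0.270 km⁻¹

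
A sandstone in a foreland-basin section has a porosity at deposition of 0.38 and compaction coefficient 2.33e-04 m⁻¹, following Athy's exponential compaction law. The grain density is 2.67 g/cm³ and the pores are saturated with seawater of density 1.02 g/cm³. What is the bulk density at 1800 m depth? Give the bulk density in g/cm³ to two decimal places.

Working in km (1 km = 1000 m; β in km⁻¹ = β in m⁻¹ × 1000):
Porosity at depth: φ = 0.38·exp(−0.233×1.8) = 0.38×0.6574 = 0.2498
Bulk density: ρ_b = (1−φ)ρ_g + φ·ρ_f = 0.7502×2.67 + 0.2498×1.02
       = 2.003 + 0.255 = 2.258 g/cm³

2.26 g/cm³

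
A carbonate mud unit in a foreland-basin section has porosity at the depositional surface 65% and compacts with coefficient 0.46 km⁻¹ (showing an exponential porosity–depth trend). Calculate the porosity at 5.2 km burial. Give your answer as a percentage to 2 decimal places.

φ = φ₀·exp(−k·d) = 0.65 × exp(−0.46 × 5.2) = 0.65 × exp(−2.392)
  = 0.65 × 0.0914 = 0.0594

5.94%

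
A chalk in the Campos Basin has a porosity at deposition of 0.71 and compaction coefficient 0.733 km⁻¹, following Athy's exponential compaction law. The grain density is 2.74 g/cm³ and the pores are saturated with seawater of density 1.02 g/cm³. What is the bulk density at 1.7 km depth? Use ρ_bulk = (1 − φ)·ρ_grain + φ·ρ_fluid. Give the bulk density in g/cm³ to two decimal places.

Porosity at depth: phi = 0.71·exp(−0.733×1.7) = 0.71×0.2876 = 0.2042
Bulk density: ρ_b = (1−phi)ρ_g + phi·ρ_f = 0.7958×2.74 + 0.2042×1.02
       = 2.180 + 0.208 = 2.389 g/cm³

2.39 g/cm³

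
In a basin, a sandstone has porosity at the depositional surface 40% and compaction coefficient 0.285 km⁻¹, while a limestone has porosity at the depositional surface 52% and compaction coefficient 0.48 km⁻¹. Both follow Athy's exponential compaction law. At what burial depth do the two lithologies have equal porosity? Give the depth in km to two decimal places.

1.35 km

Set φ₀ₐ e^(−kₐz) = φ₀ᵦ e^(−kᵦz) ⇒ ln(φ₀ₐ/φ₀ᵦ) = (kₐ − kᵦ)·z
z = ln(0.4/0.52) / (0.285 − 0.48) = -0.2624 / -0.195 = 1.345 km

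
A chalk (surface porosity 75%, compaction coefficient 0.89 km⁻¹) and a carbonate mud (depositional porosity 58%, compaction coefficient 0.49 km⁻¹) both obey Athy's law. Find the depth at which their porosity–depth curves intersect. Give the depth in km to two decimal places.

0.64 km

Set φ₀ₐ e^(−cₐz) = φ₀ᵦ e^(−cᵦz) ⇒ ln(φ₀ₐ/φ₀ᵦ) = (cₐ − cᵦ)·z
z = ln(0.75/0.58) / (0.89 − 0.49) = 0.2570 / 0.4 = 0.643 km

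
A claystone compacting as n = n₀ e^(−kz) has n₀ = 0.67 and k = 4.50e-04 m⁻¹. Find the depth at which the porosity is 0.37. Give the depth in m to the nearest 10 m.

1320 m

Working in km (1 km = 1000 m; k in km⁻¹ = k in m⁻¹ × 1000):
Invert Athy's law: z = ln(n₀/n) / k
z = ln(0.67/0.37) / 0.45 = ln(1.811) / 0.45 = 0.5938 / 0.45 = 1.319 km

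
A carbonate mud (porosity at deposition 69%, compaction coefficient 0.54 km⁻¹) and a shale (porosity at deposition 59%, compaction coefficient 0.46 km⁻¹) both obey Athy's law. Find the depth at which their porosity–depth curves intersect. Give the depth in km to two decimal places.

1.96 km

Set phi₀ₐ e^(−kₐd) = phi₀ᵦ e^(−kᵦd) ⇒ ln(phi₀ₐ/phi₀ᵦ) = (kₐ − kᵦ)·d
d = ln(0.69/0.59) / (0.54 − 0.46) = 0.1566 / 0.08 = 1.957 km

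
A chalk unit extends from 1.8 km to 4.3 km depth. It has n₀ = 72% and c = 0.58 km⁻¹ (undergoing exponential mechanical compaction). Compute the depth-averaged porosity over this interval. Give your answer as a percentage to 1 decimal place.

⟨n⟩ = (1/(Z₂−Z₁)) ∫ n₀ e^(−cZ) dZ = n₀·(e^(−c·Z₁) − e^(−c·Z₂)) / (c·(Z₂−Z₁))
e^(−0.58×1.8) = 0.3520; e^(−0.58×4.3) = 0.0826
⟨n⟩ = 0.72 × (0.3520 − 0.0826) / (0.58 × 2.5) = 0.72 × 0.1858 = 0.1338

13.4%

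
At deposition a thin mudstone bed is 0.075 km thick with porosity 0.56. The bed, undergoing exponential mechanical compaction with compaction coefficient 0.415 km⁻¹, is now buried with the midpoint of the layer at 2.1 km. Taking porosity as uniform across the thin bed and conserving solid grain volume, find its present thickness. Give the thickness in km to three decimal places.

0.043 km

Porosity at 2.1 km: φ = 0.56·exp(−0.415×2.1) = 0.2343
Solid-volume conservation: h(1−φ) = h₀(1−φ₀) ⇒ h = h₀·(1−φ₀)/(1−φ)
h = 0.075 × (1 − 0.56)/(1 − 0.2343) = 0.075 × 0.5746 = 0.0431 km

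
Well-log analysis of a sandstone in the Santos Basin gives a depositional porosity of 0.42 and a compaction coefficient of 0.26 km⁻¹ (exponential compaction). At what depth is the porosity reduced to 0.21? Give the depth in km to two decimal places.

2.67 km

Invert Athy's law: z = ln(phi₀/phi) / k
z = ln(0.42/0.21) / 0.26 = ln(2) / 0.26 = 0.6931 / 0.26 = 2.666 km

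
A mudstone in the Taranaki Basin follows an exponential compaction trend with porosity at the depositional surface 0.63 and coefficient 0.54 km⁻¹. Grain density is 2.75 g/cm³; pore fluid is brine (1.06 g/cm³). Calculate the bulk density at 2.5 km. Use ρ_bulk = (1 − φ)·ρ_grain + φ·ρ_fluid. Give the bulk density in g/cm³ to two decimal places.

2.47 g/cm³

Porosity at depth: n = 0.63·exp(−0.54×2.5) = 0.63×0.2592 = 0.1633
Bulk density: ρ_b = (1−n)ρ_g + n·ρ_f = 0.8367×2.75 + 0.1633×1.06
       = 2.301 + 0.173 = 2.474 g/cm³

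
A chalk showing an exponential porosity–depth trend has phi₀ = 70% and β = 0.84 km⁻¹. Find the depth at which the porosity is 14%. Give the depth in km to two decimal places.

Invert Athy's law: Z = ln(phi₀/phi) / β
Z = ln(0.7/0.14) / 0.84 = ln(5) / 0.84 = 1.6094 / 0.84 = 1.916 km

1.92 km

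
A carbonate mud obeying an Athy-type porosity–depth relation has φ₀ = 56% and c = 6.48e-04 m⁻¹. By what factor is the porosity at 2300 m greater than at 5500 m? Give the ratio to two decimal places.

Working in km (1 km = 1000 m; c in km⁻¹ = c in m⁻¹ × 1000):
φ(z₁)/φ(z₂) = e^(−c·z₁)/e^(−c·z₂) = e^{c(z₂−z₁)}
= exp(0.648 × 3.2) = exp(2.074) = 7.9534

7.95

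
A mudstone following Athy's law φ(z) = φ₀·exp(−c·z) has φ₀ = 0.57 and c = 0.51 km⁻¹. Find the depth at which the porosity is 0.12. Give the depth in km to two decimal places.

3.06 km

Invert Athy's law: z = ln(φ₀/φ) / c
z = ln(0.57/0.12) / 0.51 = ln(4.75) / 0.51 = 1.5581 / 0.51 = 3.055 km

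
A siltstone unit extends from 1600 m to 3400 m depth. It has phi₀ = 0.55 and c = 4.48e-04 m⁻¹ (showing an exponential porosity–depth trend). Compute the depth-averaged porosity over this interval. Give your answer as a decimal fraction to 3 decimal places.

0.184

Working in km (1 km = 1000 m; c in km⁻¹ = c in m⁻¹ × 1000):
⟨phi⟩ = (1/(d₂−d₁)) ∫ phi₀ e^(−cd) dd = phi₀·(e^(−c·d₁) − e^(−c·d₂)) / (c·(d₂−d₁))
e^(−0.448×1.6) = 0.4883; e^(−0.448×3.4) = 0.2180
⟨phi⟩ = 0.55 × (0.4883 − 0.2180) / (0.448 × 1.8) = 0.55 × 0.3352 = 0.1844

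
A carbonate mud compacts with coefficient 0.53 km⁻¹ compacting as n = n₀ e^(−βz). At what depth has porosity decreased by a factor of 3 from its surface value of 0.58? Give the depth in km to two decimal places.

n/n₀ = 1/3 ⇒ exp(−β·z) = 1/3 ⇒ z = ln(3) / β
z = 1.0986 / 0.53 = 2.073 km

2.07 km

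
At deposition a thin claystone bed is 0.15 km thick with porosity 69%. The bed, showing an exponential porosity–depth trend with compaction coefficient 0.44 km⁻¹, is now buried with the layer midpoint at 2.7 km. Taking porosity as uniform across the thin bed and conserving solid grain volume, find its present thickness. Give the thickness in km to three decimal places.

Porosity at 2.7 km: φ = 0.69·exp(−0.44×2.7) = 0.2103
Solid-volume conservation: h(1−φ) = h₀(1−φ₀) ⇒ h = h₀·(1−φ₀)/(1−φ)
h = 0.15 × (1 − 0.69)/(1 − 0.2103) = 0.15 × 0.3926 = 0.0589 km

0.059 km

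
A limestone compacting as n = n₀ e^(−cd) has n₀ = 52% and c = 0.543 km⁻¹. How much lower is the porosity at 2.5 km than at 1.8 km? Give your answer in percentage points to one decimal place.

6.2 percentage points

n(1.8) = 0.52·e^(−0.543×1.8) = 0.1957
n(2.5) = 0.52·e^(−0.543×2.5) = 0.1338
Δn = 0.1957 − 0.1338 = 0.0619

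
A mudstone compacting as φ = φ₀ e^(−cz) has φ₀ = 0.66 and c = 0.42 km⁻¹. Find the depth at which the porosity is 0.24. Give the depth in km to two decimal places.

Invert Athy's law: z = ln(φ₀/φ) / c
z = ln(0.66/0.24) / 0.42 = ln(2.75) / 0.42 = 1.0116 / 0.42 = 2.409 km

2.41 km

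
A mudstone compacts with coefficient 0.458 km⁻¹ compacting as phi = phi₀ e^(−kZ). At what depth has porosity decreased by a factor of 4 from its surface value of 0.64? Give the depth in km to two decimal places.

3.03 km

phi/phi₀ = 1/4 ⇒ exp(−k·Z) = 1/4 ⇒ Z = ln(4) / k
Z = 1.3863 / 0.458 = 3.027 km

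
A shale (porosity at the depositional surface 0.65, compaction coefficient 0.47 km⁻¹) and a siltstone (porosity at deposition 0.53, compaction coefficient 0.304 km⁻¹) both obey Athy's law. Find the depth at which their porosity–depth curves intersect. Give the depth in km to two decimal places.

1.23 km

Set n₀ₐ e^(−kₐz) = n₀ᵦ e^(−kᵦz) ⇒ ln(n₀ₐ/n₀ᵦ) = (kₐ − kᵦ)·z
z = ln(0.65/0.53) / (0.47 − 0.304) = 0.2041 / 0.166 = 1.229 km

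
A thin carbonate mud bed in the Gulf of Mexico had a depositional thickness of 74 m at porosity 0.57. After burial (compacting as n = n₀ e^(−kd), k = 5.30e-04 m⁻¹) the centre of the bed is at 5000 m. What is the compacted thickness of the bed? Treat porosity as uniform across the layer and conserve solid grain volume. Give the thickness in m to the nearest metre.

33 m

Working in km (1 km = 1000 m; k in km⁻¹ = k in m⁻¹ × 1000):
Porosity at 5 km: n = 0.57·exp(−0.53×5) = 0.0403
Solid-volume conservation: h(1−n) = h₀(1−n₀) ⇒ h = h₀·(1−n₀)/(1−n)
h = 0.074 × (1 − 0.57)/(1 − 0.0403) = 0.074 × 0.4480 = 0.0332 km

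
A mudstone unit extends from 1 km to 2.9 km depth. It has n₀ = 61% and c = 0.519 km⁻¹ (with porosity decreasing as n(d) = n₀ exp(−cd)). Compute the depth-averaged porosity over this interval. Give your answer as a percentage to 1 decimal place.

23.1%

⟨n⟩ = (1/(d₂−d₁)) ∫ n₀ e^(−cd) dd = n₀·(e^(−c·d₁) − e^(−c·d₂)) / (c·(d₂−d₁))
e^(−0.519×1) = 0.5951; e^(−0.519×2.9) = 0.2220
⟨n⟩ = 0.61 × (0.5951 − 0.2220) / (0.519 × 1.9) = 0.61 × 0.3784 = 0.2308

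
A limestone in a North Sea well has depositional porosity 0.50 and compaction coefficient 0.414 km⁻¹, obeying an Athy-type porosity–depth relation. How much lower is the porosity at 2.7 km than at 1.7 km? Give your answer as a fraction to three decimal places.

phi(1.7) = 0.5·e^(−0.414×1.7) = 0.2474
phi(2.7) = 0.5·e^(−0.414×2.7) = 0.1635
Δphi = 0.2474 − 0.1635 = 0.0839

0.084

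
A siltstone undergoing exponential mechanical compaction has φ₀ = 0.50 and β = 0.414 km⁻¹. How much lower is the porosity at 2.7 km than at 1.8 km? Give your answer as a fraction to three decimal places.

0.074

φ(1.8) = 0.5·e^(−0.414×1.8) = 0.2373
φ(2.7) = 0.5·e^(−0.414×2.7) = 0.1635
Δφ = 0.2373 − 0.1635 = 0.0738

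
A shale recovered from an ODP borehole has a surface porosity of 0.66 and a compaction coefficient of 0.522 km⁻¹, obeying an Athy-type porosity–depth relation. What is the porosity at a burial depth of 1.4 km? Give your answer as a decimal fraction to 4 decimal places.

0.3178

n = n₀·exp(−k·z) = 0.66 × exp(−0.522 × 1.4) = 0.66 × exp(−0.7308)
  = 0.66 × 0.4815 = 0.3178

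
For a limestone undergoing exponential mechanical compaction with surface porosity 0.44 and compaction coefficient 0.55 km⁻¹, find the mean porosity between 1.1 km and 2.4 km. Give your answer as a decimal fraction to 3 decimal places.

⟨φ⟩ = (1/(z₂−z₁)) ∫ φ₀ e^(−kz) dz = φ₀·(e^(−k·z₁) − e^(−k·z₂)) / (k·(z₂−z₁))
e^(−0.55×1.1) = 0.5461; e^(−0.55×2.4) = 0.2671
⟨φ⟩ = 0.44 × (0.5461 − 0.2671) / (0.55 × 1.3) = 0.44 × 0.3901 = 0.1717

0.172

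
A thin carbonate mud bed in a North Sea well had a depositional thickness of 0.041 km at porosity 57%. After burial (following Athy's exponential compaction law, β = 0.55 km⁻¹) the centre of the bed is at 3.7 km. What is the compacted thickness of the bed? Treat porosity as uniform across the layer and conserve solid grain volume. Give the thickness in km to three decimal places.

0.019 km

Porosity at 3.7 km: φ = 0.57·exp(−0.55×3.7) = 0.0745
Solid-volume conservation: h(1−φ) = h₀(1−φ₀) ⇒ h = h₀·(1−φ₀)/(1−φ)
h = 0.041 × (1 − 0.57)/(1 − 0.0745) = 0.041 × 0.4646 = 0.0190 km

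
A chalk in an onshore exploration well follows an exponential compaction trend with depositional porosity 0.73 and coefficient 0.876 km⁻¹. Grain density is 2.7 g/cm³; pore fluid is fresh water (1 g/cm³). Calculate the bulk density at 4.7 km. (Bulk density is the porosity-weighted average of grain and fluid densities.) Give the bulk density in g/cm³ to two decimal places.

2.68 g/cm³

Porosity at depth: φ = 0.73·exp(−0.876×4.7) = 0.73×0.0163 = 0.0119
Bulk density: ρ_b = (1−φ)ρ_g + φ·ρ_f = 0.9881×2.7 + 0.0119×1
       = 2.668 + 0.012 = 2.680 g/cm³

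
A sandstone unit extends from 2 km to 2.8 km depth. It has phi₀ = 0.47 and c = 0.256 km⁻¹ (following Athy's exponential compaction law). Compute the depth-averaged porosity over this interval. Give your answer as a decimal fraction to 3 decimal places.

⟨phi⟩ = (1/(d₂−d₁)) ∫ phi₀ e^(−cd) dd = phi₀·(e^(−c·d₁) − e^(−c·d₂)) / (c·(d₂−d₁))
e^(−0.256×2) = 0.5993; e^(−0.256×2.8) = 0.4883
⟨phi⟩ = 0.47 × (0.5993 − 0.4883) / (0.256 × 0.8) = 0.47 × 0.5419 = 0.2547

0.255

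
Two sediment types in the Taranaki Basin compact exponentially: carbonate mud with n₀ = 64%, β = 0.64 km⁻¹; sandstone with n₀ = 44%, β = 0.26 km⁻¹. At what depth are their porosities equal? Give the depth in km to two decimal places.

0.99 km

Set n₀ₐ e^(−βₐd) = n₀ᵦ e^(−βᵦd) ⇒ ln(n₀ₐ/n₀ᵦ) = (βₐ − βᵦ)·d
d = ln(0.64/0.44) / (0.64 − 0.26) = 0.3747 / 0.38 = 0.986 km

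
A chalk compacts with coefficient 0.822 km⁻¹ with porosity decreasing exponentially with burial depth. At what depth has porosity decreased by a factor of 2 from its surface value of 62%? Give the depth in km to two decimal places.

0.84 km

φ/φ₀ = 1/2 ⇒ exp(−k·Z) = 1/2 ⇒ Z = ln(2) / k
Z = 0.6931 / 0.822 = 0.843 km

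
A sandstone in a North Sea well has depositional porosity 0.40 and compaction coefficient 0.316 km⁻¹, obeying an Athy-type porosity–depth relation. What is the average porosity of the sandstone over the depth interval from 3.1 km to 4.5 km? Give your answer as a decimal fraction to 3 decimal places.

0.121

⟨n⟩ = (1/(Z₂−Z₁)) ∫ n₀ e^(−kZ) dZ = n₀·(e^(−k·Z₁) − e^(−k·Z₂)) / (k·(Z₂−Z₁))
e^(−0.316×3.1) = 0.3755; e^(−0.316×4.5) = 0.2412
⟨n⟩ = 0.4 × (0.3755 − 0.2412) / (0.316 × 1.4) = 0.4 × 0.3034 = 0.1214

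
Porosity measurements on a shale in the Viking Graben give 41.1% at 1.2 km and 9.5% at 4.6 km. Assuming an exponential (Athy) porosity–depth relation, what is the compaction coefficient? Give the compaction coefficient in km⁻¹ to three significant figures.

0.431 km⁻¹

Athy: φ(z) = φ₀ e^(−kz) ⇒ φ₁/φ₂ = e^{k(z₂−z₁)} ⇒ k = ln(φ₁/φ₂)/(z₂−z₁)
k = ln(0.411/0.095) / (4.6 − 1.2) = ln(4.326) / 3.4 = 1.4647 / 3.4 = 0.4308 km⁻¹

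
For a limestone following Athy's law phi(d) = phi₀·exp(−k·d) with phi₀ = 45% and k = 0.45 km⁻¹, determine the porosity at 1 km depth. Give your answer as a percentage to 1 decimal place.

phi = phi₀·exp(−k·d) = 0.45 × exp(−0.45 × 1) = 0.45 × exp(−0.45)
  = 0.45 × 0.6376 = 0.2869

28.7%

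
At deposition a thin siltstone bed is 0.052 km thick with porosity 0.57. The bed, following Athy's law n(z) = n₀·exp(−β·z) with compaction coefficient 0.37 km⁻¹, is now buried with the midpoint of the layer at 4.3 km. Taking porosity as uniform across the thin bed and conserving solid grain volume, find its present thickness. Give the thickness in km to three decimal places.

Porosity at 4.3 km: n = 0.57·exp(−0.37×4.3) = 0.1161
Solid-volume conservation: h(1−n) = h₀(1−n₀) ⇒ h = h₀·(1−n₀)/(1−n)
h = 0.052 × (1 − 0.57)/(1 − 0.1161) = 0.052 × 0.4865 = 0.0253 km

0.025 km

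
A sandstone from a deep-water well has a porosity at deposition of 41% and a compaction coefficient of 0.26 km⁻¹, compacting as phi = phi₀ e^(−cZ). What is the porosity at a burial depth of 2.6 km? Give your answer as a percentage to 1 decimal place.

phi = phi₀·exp(−c·Z) = 0.41 × exp(−0.26 × 2.6) = 0.41 × exp(−0.676)
  = 0.41 × 0.5086 = 0.2085

20.9%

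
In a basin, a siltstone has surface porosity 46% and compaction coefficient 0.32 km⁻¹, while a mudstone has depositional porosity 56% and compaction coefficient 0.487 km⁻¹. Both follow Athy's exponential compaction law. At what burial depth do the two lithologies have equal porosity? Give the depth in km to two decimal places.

1.18 km

Set φ₀ₐ e^(−βₐd) = φ₀ᵦ e^(−βᵦd) ⇒ ln(φ₀ₐ/φ₀ᵦ) = (βₐ − βᵦ)·d
d = ln(0.46/0.56) / (0.32 − 0.487) = -0.1967 / -0.167 = 1.178 km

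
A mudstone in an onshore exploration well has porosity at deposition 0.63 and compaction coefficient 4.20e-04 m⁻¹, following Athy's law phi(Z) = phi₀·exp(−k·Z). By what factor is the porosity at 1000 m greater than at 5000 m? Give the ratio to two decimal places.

5.37

Working in km (1 km = 1000 m; k in km⁻¹ = k in m⁻¹ × 1000):
phi(Z₁)/phi(Z₂) = e^(−k·Z₁)/e^(−k·Z₂) = e^{k(Z₂−Z₁)}
= exp(0.42 × 4) = exp(1.68) = 5.3656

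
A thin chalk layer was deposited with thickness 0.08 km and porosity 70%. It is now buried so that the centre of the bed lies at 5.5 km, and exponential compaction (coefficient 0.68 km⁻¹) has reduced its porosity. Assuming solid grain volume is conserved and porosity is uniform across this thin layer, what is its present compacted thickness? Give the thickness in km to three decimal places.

0.024 km

Porosity at 5.5 km: n = 0.7·exp(−0.68×5.5) = 0.0166
Solid-volume conservation: h(1−n) = h₀(1−n₀) ⇒ h = h₀·(1−n₀)/(1−n)
h = 0.08 × (1 − 0.7)/(1 − 0.0166) = 0.08 × 0.3051 = 0.0244 km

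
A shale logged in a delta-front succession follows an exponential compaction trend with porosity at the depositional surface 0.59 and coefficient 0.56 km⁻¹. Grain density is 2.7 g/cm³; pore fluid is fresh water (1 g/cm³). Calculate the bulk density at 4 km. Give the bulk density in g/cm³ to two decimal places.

2.59 g/cm³

Porosity at depth: phi = 0.59·exp(−0.56×4) = 0.59×0.1065 = 0.0628
Bulk density: ρ_b = (1−phi)ρ_g + phi·ρ_f = 0.9372×2.7 + 0.0628×1
       = 2.530 + 0.063 = 2.593 g/cm³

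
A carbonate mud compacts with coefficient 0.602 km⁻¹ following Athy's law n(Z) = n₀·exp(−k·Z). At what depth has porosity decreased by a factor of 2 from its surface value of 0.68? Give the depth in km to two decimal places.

1.15 km

n/n₀ = 1/2 ⇒ exp(−k·Z) = 1/2 ⇒ Z = ln(2) / k
Z = 0.6931 / 0.602 = 1.151 km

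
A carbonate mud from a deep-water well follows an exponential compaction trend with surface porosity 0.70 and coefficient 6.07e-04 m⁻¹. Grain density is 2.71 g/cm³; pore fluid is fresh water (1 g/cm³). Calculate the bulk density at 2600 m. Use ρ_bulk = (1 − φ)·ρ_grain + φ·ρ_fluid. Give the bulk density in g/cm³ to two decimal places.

2.46 g/cm³

Working in km (1 km = 1000 m; β in km⁻¹ = β in m⁻¹ × 1000):
Porosity at depth: φ = 0.7·exp(−0.607×2.6) = 0.7×0.2063 = 0.1444
Bulk density: ρ_b = (1−φ)ρ_g + φ·ρ_f = 0.8556×2.71 + 0.1444×1
       = 2.319 + 0.144 = 2.463 g/cm³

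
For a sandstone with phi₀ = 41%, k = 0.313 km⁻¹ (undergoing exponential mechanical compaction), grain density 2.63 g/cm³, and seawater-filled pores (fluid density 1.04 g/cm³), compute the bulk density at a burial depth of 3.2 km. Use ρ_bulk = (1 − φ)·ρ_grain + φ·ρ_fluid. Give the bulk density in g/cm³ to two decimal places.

2.39 g/cm³

Porosity at depth: phi = 0.41·exp(−0.313×3.2) = 0.41×0.3673 = 0.1506
Bulk density: ρ_b = (1−phi)ρ_g + phi·ρ_f = 0.8494×2.63 + 0.1506×1.04
       = 2.234 + 0.157 = 2.391 g/cm³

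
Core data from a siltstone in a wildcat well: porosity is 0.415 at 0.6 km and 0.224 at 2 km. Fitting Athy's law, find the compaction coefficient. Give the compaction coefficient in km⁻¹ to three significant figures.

Athy: φ(z) = φ₀ e^(−cz) ⇒ φ₁/φ₂ = e^{c(z₂−z₁)} ⇒ c = ln(φ₁/φ₂)/(z₂−z₁)
c = ln(0.415/0.224) / (2 − 0.6) = ln(1.853) / 1.4 = 0.6166 / 1.4 = 0.4405 km⁻¹

0.440 km⁻¹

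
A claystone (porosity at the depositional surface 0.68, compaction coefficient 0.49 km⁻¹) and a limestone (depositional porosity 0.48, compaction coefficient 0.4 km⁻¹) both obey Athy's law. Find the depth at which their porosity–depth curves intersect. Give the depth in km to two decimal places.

3.87 km

Set n₀ₐ e^(−cₐZ) = n₀ᵦ e^(−cᵦZ) ⇒ ln(n₀ₐ/n₀ᵦ) = (cₐ − cᵦ)·Z
Z = ln(0.68/0.48) / (0.49 − 0.4) = 0.3483 / 0.09 = 3.870 km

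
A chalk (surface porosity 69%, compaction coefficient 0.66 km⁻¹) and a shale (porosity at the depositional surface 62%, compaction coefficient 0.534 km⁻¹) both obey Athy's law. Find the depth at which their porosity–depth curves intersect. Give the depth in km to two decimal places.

Set phi₀ₐ e^(−βₐZ) = phi₀ᵦ e^(−βᵦZ) ⇒ ln(phi₀ₐ/phi₀ᵦ) = (βₐ − βᵦ)·Z
Z = ln(0.69/0.62) / (0.66 − 0.534) = 0.1070 / 0.126 = 0.849 km

0.85 km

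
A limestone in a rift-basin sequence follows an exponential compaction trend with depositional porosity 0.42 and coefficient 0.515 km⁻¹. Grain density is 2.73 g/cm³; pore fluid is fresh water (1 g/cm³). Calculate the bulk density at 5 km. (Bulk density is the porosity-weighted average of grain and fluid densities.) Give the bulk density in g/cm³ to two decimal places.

Porosity at depth: phi = 0.42·exp(−0.515×5) = 0.42×0.0762 = 0.0320
Bulk density: ρ_b = (1−phi)ρ_g + phi·ρ_f = 0.9680×2.73 + 0.0320×1
       = 2.643 + 0.032 = 2.675 g/cm³

2.67 g/cm³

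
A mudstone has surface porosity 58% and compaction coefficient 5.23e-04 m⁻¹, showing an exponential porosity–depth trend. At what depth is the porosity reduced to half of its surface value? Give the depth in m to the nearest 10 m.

Working in km (1 km = 1000 m; c in km⁻¹ = c in m⁻¹ × 1000):
φ/φ₀ = 1/2 ⇒ exp(−c·Z) = 1/2 ⇒ Z = ln(2) / c
Z = 0.6931 / 0.523 = 1.325 km

1330 m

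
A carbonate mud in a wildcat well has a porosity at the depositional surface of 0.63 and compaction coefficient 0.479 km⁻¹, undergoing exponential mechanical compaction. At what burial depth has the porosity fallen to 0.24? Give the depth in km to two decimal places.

Invert Athy's law: z = ln(φ₀/φ) / c
z = ln(0.63/0.24) / 0.479 = ln(2.625) / 0.479 = 0.9651 / 0.479 = 2.015 km

2.01 km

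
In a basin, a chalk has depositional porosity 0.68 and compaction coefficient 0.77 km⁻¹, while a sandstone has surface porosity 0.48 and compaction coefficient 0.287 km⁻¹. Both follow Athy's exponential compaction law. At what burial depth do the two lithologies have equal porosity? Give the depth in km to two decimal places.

0.72 km

Set phi₀ₐ e^(−cₐZ) = phi₀ᵦ e^(−cᵦZ) ⇒ ln(phi₀ₐ/phi₀ᵦ) = (cₐ − cᵦ)·Z
Z = ln(0.68/0.48) / (0.77 − 0.287) = 0.3483 / 0.483 = 0.721 km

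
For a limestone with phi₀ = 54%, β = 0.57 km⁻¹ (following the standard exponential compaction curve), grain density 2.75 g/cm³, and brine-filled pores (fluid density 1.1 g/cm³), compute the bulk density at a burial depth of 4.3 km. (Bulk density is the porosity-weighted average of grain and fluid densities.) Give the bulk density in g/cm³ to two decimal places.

Porosity at depth: phi = 0.54·exp(−0.57×4.3) = 0.54×0.0862 = 0.0466
Bulk density: ρ_b = (1−phi)ρ_g + phi·ρ_f = 0.9534×2.75 + 0.0466×1.1
       = 2.622 + 0.051 = 2.673 g/cm³

2.67 g/cm³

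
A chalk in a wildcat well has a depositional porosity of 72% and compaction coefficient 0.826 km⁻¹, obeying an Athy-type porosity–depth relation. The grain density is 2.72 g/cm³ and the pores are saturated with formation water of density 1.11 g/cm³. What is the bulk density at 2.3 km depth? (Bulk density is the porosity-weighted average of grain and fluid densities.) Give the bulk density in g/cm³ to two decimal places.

Porosity at depth: n = 0.72·exp(−0.826×2.3) = 0.72×0.1496 = 0.1077
Bulk density: ρ_b = (1−n)ρ_g + n·ρ_f = 0.8923×2.72 + 0.1077×1.11
       = 2.427 + 0.120 = 2.547 g/cm³

2.55 g/cm³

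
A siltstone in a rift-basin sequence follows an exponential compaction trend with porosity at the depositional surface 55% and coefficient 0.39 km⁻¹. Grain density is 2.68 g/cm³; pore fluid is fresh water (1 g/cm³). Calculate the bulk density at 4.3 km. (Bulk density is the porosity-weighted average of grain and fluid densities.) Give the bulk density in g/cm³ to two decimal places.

Porosity at depth: n = 0.55·exp(−0.39×4.3) = 0.55×0.1869 = 0.1028
Bulk density: ρ_b = (1−n)ρ_g + n·ρ_f = 0.8972×2.68 + 0.1028×1
       = 2.404 + 0.103 = 2.507 g/cm³

2.51 g/cm³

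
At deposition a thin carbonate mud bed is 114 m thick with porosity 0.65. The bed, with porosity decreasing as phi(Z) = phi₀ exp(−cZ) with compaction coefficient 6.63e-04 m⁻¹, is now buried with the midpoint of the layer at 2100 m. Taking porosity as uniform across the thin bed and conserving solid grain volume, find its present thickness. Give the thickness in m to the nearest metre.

48 m

Working in km (1 km = 1000 m; c in km⁻¹ = c in m⁻¹ × 1000):
Porosity at 2.1 km: phi = 0.65·exp(−0.663×2.1) = 0.1615
Solid-volume conservation: h(1−phi) = h₀(1−phi₀) ⇒ h = h₀·(1−phi₀)/(1−phi)
h = 0.114 × (1 − 0.65)/(1 − 0.1615) = 0.114 × 0.4174 = 0.0476 km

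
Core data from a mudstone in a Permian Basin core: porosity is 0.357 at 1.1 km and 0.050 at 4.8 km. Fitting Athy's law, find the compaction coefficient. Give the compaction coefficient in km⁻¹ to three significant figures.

Athy: φ(d) = φ₀ e^(−βd) ⇒ φ₁/φ₂ = e^{β(d₂−d₁)} ⇒ β = ln(φ₁/φ₂)/(d₂−d₁)
β = ln(0.357/0.05) / (4.8 − 1.1) = ln(7.14) / 3.7 = 1.9657 / 3.7 = 0.5313 km⁻¹

0.531 km⁻¹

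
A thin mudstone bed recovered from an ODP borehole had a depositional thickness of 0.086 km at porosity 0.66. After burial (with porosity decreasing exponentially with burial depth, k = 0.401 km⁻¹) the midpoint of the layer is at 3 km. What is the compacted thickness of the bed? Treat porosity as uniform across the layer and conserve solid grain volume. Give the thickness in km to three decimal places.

Porosity at 3 km: phi = 0.66·exp(−0.401×3) = 0.1982
Solid-volume conservation: h(1−phi) = h₀(1−phi₀) ⇒ h = h₀·(1−phi₀)/(1−phi)
h = 0.086 × (1 − 0.66)/(1 − 0.1982) = 0.086 × 0.4240 = 0.0365 km

0.036 km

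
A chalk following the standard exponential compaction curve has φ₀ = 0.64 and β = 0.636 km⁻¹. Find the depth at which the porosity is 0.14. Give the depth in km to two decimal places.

Invert Athy's law: d = ln(φ₀/φ) / β
d = ln(0.64/0.14) / 0.636 = ln(4.571) / 0.636 = 1.5198 / 0.636 = 2.390 km

2.39 km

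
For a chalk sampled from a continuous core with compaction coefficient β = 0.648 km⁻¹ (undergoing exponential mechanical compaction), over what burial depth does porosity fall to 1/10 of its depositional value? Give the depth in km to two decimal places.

3.55 km

φ/φ₀ = 1/10 ⇒ exp(−β·d) = 1/10 ⇒ d = ln(10) / β
d = 2.3026 / 0.648 = 3.553 km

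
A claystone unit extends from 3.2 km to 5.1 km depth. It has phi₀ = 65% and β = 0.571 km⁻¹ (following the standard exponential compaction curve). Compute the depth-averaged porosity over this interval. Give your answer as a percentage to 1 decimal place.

6.4%

⟨phi⟩ = (1/(Z₂−Z₁)) ∫ phi₀ e^(−βZ) dZ = phi₀·(e^(−β·Z₁) − e^(−β·Z₂)) / (β·(Z₂−Z₁))
e^(−0.571×3.2) = 0.1609; e^(−0.571×5.1) = 0.0544
⟨phi⟩ = 0.65 × (0.1609 − 0.0544) / (0.571 × 1.9) = 0.65 × 0.0982 = 0.0638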